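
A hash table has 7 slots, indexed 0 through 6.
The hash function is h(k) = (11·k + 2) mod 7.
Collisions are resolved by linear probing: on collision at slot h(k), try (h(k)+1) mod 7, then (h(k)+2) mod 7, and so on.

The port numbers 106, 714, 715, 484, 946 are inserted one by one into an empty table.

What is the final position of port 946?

Insert 106: h=6, slot 6 empty → index 6.
Insert 714: h=2, slot 2 empty → index 2.
Insert 715: h=6, slot 6 occupied → index 0.
Insert 484: h=6, slots 6,0 occupied → index 1.
Insert 946: h=6, slots 6,0,1,2 occupied → index 3.
Table: [715, 484, 714, 946, _, _, 106]

3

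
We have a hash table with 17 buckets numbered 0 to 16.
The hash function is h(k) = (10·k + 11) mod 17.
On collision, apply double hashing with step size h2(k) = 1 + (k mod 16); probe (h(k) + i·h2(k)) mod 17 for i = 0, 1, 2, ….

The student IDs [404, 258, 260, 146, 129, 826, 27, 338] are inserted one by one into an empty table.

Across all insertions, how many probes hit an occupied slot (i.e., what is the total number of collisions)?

Insert 404: h=5, slot 5 empty → index 5.
Insert 258: h=7, slot 7 empty → index 7.
Insert 260: h=10, slot 10 empty → index 10.
Insert 146: h=9, slot 9 empty → index 9.
Insert 129: h=9, h2=2, slot 9 occupied → index 11.
Insert 826: h=9, h2=11, slot 9 occupied → index 3.
Insert 27: h=9, h2=12, slot 9 occupied → index 4.
Insert 338: h=8, slot 8 empty → index 8.
Table: [_, _, _, 826, 27, 404, _, 258, 338, 146, 260, 129, _, _, _, _, _]

3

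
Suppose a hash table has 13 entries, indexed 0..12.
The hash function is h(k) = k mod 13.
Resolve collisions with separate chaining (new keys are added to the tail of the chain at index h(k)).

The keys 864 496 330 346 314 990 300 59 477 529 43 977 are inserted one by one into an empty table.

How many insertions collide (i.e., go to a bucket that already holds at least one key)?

4

Insert 864: h=6, bucket 6 empty -> new chain.
Insert 496: h=2, bucket 2 empty -> new chain.
Insert 330: h=5, bucket 5 empty -> new chain.
Insert 346: h=8, bucket 8 empty -> new chain.
Insert 314: h=2, bucket 2 nonempty -> append to chain.
Insert 990: h=2, bucket 2 nonempty -> append to chain.
Insert 300: h=1, bucket 1 empty -> new chain.
Insert 59: h=7, bucket 7 empty -> new chain.
Insert 477: h=9, bucket 9 empty -> new chain.
Insert 529: h=9, bucket 9 nonempty -> append to chain.
Insert 43: h=4, bucket 4 empty -> new chain.
Insert 977: h=2, bucket 2 nonempty -> append to chain.
Final buckets:
0: —
1: 300
2: 496 -> 314 -> 990 -> 977
3: —
4: 43
5: 330
6: 864
7: 59
8: 346
9: 477 -> 529
10: —
11: —
12: —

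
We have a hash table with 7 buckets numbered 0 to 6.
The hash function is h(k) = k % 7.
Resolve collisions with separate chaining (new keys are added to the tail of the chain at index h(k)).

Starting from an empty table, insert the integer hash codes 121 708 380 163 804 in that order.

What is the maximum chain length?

3

121 → bucket 2
708 → bucket 1
380 → bucket 2 (collision)
163 → bucket 2 (collision)
804 → bucket 6
Final buckets:
0: ∅
1: 708
2: 121 -> 380 -> 163
3: ∅
4: ∅
5: ∅
6: 804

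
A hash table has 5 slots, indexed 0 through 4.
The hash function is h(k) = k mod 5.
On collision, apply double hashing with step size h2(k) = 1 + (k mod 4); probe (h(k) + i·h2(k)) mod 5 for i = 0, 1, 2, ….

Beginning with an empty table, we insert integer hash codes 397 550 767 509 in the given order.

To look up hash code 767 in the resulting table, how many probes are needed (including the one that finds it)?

397 hashes to 2; slot 2 is free => place at 2.
550 hashes to 0; slot 0 is free => place at 0.
767 hashes to 2, h2=4; 2 taken => place at 1.
509 hashes to 4; slot 4 is free => place at 4.
Table: [550, 767, 397, -, 509]
Lookup 767: h=2, h2=4, probe 2,1 → found at 1.

2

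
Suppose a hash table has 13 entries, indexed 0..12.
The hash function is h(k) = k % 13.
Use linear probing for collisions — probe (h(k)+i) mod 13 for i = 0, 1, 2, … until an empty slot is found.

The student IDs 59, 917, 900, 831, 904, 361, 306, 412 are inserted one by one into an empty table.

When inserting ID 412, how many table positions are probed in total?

5

59: h=7 => slot 7
917: h=7, probe 7,8 => slot 8
900: h=3 => slot 3
831: h=12 => slot 12
904: h=7, probe 7,8,9 => slot 9
361: h=10 => slot 10
306: h=7, probe 7,8,9,10,11 => slot 11
412: h=9, probe 9,10,11,12,0 => slot 0
Table: [412, -, -, 900, -, -, -, 59, 917, 904, 361, 306, 831]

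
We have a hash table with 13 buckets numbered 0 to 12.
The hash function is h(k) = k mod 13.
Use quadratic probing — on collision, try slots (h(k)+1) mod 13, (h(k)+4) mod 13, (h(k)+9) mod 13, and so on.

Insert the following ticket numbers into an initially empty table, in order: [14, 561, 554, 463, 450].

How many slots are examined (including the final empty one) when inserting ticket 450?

14 hashes to 1; slot 1 is free -> place at 1.
561 hashes to 2; slot 2 is free -> place at 2.
554 hashes to 8; slot 8 is free -> place at 8.
463 hashes to 8; 8 taken -> place at 9.
450 hashes to 8; 8,9 taken -> place at 12.
Table: [., 14, 561, ., ., ., ., ., 554, 463, ., ., 450]

3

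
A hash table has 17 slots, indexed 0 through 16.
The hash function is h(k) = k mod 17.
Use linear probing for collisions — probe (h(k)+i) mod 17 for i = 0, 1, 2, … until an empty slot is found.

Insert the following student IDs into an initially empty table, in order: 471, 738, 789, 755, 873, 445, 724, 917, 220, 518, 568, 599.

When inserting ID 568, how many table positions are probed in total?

471: h=12 => slot 12
738: h=7 => slot 7
789: h=7, probe 7,8 => slot 8
755: h=7, probe 7,8,9 => slot 9
873: h=6 => slot 6
445: h=3 => slot 3
724: h=10 => slot 10
917: h=16 => slot 16
220: h=16, probe 16,0 => slot 0
518: h=8, probe 8,9,10,11 => slot 11
568: h=7, probe 7,8,9,10,11,12,13 => slot 13
599: h=4 => slot 4
Table: [220, —, —, 445, 599, —, 873, 738, 789, 755, 724, 518, 471, 568, —, —, 917]

7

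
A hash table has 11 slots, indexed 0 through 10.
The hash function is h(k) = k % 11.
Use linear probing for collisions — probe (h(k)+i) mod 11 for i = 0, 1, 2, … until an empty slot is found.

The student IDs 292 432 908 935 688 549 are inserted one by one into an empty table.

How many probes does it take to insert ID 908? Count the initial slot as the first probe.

Insert 292: h=6, slot 6 empty → index 6.
Insert 432: h=3, slot 3 empty → index 3.
Insert 908: h=6, slot 6 occupied → index 7.
Insert 935: h=0, slot 0 empty → index 0.
Insert 688: h=6, slots 6,7 occupied → index 8.
Insert 549: h=10, slot 10 empty → index 10.
Table: [935, —, —, 432, —, —, 292, 908, 688, —, 549]

2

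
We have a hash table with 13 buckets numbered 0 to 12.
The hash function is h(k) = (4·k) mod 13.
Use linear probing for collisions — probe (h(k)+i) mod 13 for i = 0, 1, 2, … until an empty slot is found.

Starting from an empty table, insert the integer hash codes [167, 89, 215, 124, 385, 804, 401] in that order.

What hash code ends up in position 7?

Insert 167: h=5, slot 5 empty => index 5.
Insert 89: h=5, slot 5 occupied => index 6.
Insert 215: h=2, slot 2 empty => index 2.
Insert 124: h=2, slot 2 occupied => index 3.
Insert 385: h=6, slot 6 occupied => index 7.
Insert 804: h=5, slots 5,6,7 occupied => index 8.
Insert 401: h=5, slots 5,6,7,8 occupied => index 9.
Table: [., ., 215, 124, ., 167, 89, 385, 804, 401, ., ., .]

385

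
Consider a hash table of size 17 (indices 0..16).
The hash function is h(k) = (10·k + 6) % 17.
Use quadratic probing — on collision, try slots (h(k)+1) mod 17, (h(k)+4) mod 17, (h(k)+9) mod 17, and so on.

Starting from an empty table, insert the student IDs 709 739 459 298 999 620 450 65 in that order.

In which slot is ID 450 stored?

5

709: h=7 -> slot 7
739: h=1 -> slot 1
459: h=6 -> slot 6
298: h=11 -> slot 11
999: h=0 -> slot 0
620: h=1, probe 1,2 -> slot 2
450: h=1, probe 1,2,5 -> slot 5
65: h=10 -> slot 10
Table: [999, 739, 620, _, _, 450, 459, 709, _, _, 65, 298, _, _, _, _, _]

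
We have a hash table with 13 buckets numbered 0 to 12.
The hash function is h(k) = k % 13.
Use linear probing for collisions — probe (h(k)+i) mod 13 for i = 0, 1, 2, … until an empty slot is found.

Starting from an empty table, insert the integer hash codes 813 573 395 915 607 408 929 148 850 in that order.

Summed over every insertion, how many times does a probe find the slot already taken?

813 hashes to 7; slot 7 is free → place at 7.
573 hashes to 1; slot 1 is free → place at 1.
395 hashes to 5; slot 5 is free → place at 5.
915 hashes to 5; 5 taken → place at 6.
607 hashes to 9; slot 9 is free → place at 9.
408 hashes to 5; 5,6,7 taken → place at 8.
929 hashes to 6; 6,7,8,9 taken → place at 10.
148 hashes to 5; 5,6,7,8,9,10 taken → place at 11.
850 hashes to 5; 5,6,7,8,9,10,11 taken → place at 12.
Table: [∅, 573, ∅, ∅, ∅, 395, 915, 813, 408, 607, 929, 148, 850]

21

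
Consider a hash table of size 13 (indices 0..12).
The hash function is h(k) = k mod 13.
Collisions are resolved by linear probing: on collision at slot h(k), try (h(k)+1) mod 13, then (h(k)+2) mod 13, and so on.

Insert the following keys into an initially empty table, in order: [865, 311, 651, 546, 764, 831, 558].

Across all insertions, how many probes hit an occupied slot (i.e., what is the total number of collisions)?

865: h=7 => slot 7
311: h=12 => slot 12
651: h=1 => slot 1
546: h=0 => slot 0
764: h=10 => slot 10
831: h=12, probe 12,0,1,2 => slot 2
558: h=12, probe 12,0,1,2,3 => slot 3
Table: [546, 651, 831, 558, _, _, _, 865, _, _, 764, _, 311]

7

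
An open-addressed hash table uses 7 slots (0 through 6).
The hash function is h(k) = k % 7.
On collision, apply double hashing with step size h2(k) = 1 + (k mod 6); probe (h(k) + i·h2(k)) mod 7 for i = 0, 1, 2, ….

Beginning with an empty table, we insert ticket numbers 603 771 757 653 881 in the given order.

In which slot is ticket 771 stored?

603 hashes to 1; slot 1 is free -> place at 1.
771 hashes to 1, h2=4; 1 taken -> place at 5.
757 hashes to 1, h2=2; 1 taken -> place at 3.
653 hashes to 2; slot 2 is free -> place at 2.
881 hashes to 6; slot 6 is free -> place at 6.
Table: [—, 603, 653, 757, —, 771, 881]

5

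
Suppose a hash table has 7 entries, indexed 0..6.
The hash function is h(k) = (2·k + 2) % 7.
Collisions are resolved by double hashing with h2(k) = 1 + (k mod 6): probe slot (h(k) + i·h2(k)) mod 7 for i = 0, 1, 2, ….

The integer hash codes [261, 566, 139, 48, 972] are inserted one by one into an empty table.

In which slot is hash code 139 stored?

2

Insert 261: h=6, slot 6 empty -> index 6.
Insert 566: h=0, slot 0 empty -> index 0.
Insert 139: h=0, h2=2, slot 0 occupied -> index 2.
Insert 48: h=0, h2=1, slot 0 occupied -> index 1.
Insert 972: h=0, h2=1, slots 0,1,2 occupied -> index 3.
Table: [566, 48, 139, 972, —, —, 261]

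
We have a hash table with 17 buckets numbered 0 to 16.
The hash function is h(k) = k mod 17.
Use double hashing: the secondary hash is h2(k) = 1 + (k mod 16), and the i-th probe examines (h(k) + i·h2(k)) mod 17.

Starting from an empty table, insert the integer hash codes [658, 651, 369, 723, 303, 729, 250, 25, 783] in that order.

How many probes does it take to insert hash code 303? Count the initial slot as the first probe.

658 hashes to 12; slot 12 is free → place at 12.
651 hashes to 5; slot 5 is free → place at 5.
369 hashes to 12, h2=2; 12 taken → place at 14.
723 hashes to 9; slot 9 is free → place at 9.
303 hashes to 14, h2=16; 14 taken → place at 13.
729 hashes to 15; slot 15 is free → place at 15.
250 hashes to 12, h2=11; 12 taken → place at 6.
25 hashes to 8; slot 8 is free → place at 8.
783 hashes to 1; slot 1 is free → place at 1.
Table: [_, 783, _, _, _, 651, 250, _, 25, 723, _, _, 658, 303, 369, 729, _]

2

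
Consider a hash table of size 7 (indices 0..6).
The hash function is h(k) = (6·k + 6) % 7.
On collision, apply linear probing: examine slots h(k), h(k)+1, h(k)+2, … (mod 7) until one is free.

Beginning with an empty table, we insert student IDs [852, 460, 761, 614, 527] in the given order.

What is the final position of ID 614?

Insert 852: h=1, slot 1 empty → index 1.
Insert 460: h=1, slot 1 occupied → index 2.
Insert 761: h=1, slots 1,2 occupied → index 3.
Insert 614: h=1, slots 1,2,3 occupied → index 4.
Insert 527: h=4, slot 4 occupied → index 5.
Table: [-, 852, 460, 761, 614, 527, -]

4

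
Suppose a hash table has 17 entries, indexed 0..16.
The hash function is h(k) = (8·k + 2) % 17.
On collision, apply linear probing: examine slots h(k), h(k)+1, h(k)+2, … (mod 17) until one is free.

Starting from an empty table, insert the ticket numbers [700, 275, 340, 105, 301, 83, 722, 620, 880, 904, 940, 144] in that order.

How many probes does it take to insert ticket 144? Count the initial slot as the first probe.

700 hashes to 9; slot 9 is free => place at 9.
275 hashes to 9; 9 taken => place at 10.
340 hashes to 2; slot 2 is free => place at 2.
105 hashes to 9; 9,10 taken => place at 11.
301 hashes to 13; slot 13 is free => place at 13.
83 hashes to 3; slot 3 is free => place at 3.
722 hashes to 15; slot 15 is free => place at 15.
620 hashes to 15; 15 taken => place at 16.
880 hashes to 4; slot 4 is free => place at 4.
904 hashes to 9; 9,10,11 taken => place at 12.
940 hashes to 8; slot 8 is free => place at 8.
144 hashes to 15; 15,16 taken => place at 0.
Table: [144, ∅, 340, 83, 880, ∅, ∅, ∅, 940, 700, 275, 105, 904, 301, ∅, 722, 620]

3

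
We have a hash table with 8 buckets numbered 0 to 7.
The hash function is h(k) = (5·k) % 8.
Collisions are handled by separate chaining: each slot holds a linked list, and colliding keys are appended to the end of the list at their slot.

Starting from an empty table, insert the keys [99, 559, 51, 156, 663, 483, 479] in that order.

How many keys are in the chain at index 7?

3

99 → bucket 7
559 → bucket 3
51 → bucket 7 (collision)
156 → bucket 4
663 → bucket 3 (collision)
483 → bucket 7 (collision)
479 → bucket 3 (collision)
Final buckets:
0: -
1: -
2: -
3: 559 -> 663 -> 479
4: 156
5: -
6: -
7: 99 -> 51 -> 483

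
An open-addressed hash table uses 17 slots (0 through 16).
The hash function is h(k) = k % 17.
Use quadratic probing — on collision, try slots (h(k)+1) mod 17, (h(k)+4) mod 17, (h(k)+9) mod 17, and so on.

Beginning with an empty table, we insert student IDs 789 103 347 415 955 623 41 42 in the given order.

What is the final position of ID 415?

11

789: h=7 -> slot 7
103: h=1 -> slot 1
347: h=7, probe 7,8 -> slot 8
415: h=7, probe 7,8,11 -> slot 11
955: h=3 -> slot 3
623: h=11, probe 11,12 -> slot 12
41: h=7, probe 7,8,11,16 -> slot 16
42: h=8, probe 8,9 -> slot 9
Table: [—, 103, —, 955, —, —, —, 789, 347, 42, —, 415, 623, —, —, —, 41]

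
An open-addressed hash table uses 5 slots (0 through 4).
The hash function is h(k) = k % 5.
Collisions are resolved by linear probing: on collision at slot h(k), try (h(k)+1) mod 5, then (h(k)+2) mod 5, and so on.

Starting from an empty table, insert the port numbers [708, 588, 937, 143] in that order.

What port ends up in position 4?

708: h=3 → slot 3
588: h=3, probe 3,4 → slot 4
937: h=2 → slot 2
143: h=3, probe 3,4,0 → slot 0
Table: [143, —, 937, 708, 588]

588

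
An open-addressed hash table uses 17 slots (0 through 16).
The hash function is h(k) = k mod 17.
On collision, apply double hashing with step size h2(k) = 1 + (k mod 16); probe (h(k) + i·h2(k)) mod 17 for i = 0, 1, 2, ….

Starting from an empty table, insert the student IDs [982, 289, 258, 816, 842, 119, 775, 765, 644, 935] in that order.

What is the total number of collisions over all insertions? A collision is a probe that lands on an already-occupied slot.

5

982: h=13 → slot 13
289: h=0 → slot 0
258: h=3 → slot 3
816: h=0, h2=1, probe 0,1 → slot 1
842: h=9 → slot 9
119: h=0, h2=8, probe 0,8 → slot 8
775: h=10 → slot 10
765: h=0, h2=14, probe 0,14 → slot 14
644: h=15 → slot 15
935: h=0, h2=8, probe 0,8,16 → slot 16
Table: [289, 816, _, 258, _, _, _, _, 119, 842, 775, _, _, 982, 765, 644, 935]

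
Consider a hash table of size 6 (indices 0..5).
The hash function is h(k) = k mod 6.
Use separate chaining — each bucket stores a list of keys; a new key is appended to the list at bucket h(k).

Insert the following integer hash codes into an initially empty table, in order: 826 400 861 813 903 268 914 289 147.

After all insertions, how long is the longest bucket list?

4

826 → bucket 4
400 → bucket 4 (collision)
861 → bucket 3
813 → bucket 3 (collision)
903 → bucket 3 (collision)
268 → bucket 4 (collision)
914 → bucket 2
289 → bucket 1
147 → bucket 3 (collision)
Final buckets:
0: —
1: 289
2: 914
3: 861 -> 813 -> 903 -> 147
4: 826 -> 400 -> 268
5: —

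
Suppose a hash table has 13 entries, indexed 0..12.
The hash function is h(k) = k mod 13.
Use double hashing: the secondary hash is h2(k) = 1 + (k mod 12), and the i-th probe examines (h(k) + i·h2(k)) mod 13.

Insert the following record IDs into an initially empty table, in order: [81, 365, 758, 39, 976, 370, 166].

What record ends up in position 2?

81: h=3 -> slot 3
365: h=1 -> slot 1
758: h=4 -> slot 4
39: h=0 -> slot 0
976: h=1, h2=5, probe 1,6 -> slot 6
370: h=6, h2=11, probe 6,4,2 -> slot 2
166: h=10 -> slot 10
Table: [39, 365, 370, 81, 758, ., 976, ., ., ., 166, ., .]

370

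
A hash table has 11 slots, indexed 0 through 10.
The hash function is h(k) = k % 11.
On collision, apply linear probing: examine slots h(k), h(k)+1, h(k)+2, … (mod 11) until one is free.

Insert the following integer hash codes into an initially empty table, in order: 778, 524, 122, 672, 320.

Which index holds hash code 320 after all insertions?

3

778 hashes to 8; slot 8 is free -> place at 8.
524 hashes to 7; slot 7 is free -> place at 7.
122 hashes to 1; slot 1 is free -> place at 1.
672 hashes to 1; 1 taken -> place at 2.
320 hashes to 1; 1,2 taken -> place at 3.
Table: [—, 122, 672, 320, —, —, —, 524, 778, —, —]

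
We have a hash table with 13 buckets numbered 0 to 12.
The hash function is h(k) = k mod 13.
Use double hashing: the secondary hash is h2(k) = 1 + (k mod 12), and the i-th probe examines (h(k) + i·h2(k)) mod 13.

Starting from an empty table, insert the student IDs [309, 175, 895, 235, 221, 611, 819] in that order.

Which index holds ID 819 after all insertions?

309: h=10 => slot 10
175: h=6 => slot 6
895: h=11 => slot 11
235: h=1 => slot 1
221: h=0 => slot 0
611: h=0, h2=12, probe 0,12 => slot 12
819: h=0, h2=4, probe 0,4 => slot 4
Table: [221, 235, ., ., 819, ., 175, ., ., ., 309, 895, 611]

4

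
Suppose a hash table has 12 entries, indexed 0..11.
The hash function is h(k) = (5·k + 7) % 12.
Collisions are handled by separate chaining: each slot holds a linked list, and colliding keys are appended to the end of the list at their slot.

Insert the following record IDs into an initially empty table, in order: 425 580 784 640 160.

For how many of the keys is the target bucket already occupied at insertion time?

425 → bucket 8
580 → bucket 3
784 → bucket 3 (collision)
640 → bucket 3 (collision)
160 → bucket 3 (collision)
Final buckets:
0: -
1: -
2: -
3: 580 -> 784 -> 640 -> 160
4: -
5: -
6: -
7: -
8: 425
9: -
10: -
11: -

3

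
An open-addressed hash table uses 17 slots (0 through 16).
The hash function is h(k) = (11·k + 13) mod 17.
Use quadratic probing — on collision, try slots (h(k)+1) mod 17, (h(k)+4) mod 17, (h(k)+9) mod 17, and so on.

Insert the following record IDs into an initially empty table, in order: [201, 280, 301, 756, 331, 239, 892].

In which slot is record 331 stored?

201 hashes to 14; slot 14 is free → place at 14.
280 hashes to 16; slot 16 is free → place at 16.
301 hashes to 9; slot 9 is free → place at 9.
756 hashes to 16; 16 taken → place at 0.
331 hashes to 16; 16,0 taken → place at 3.
239 hashes to 7; slot 7 is free → place at 7.
892 hashes to 16; 16,0,3 taken → place at 8.
Table: [756, -, -, 331, -, -, -, 239, 892, 301, -, -, -, -, 201, -, 280]

3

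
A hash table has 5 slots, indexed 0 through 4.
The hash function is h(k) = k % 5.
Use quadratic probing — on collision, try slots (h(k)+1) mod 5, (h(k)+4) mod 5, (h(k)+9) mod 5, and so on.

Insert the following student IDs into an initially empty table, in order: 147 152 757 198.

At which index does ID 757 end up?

147 hashes to 2; slot 2 is free → place at 2.
152 hashes to 2; 2 taken → place at 3.
757 hashes to 2; 2,3 taken → place at 1.
198 hashes to 3; 3 taken → place at 4.
Table: [∅, 757, 147, 152, 198]

1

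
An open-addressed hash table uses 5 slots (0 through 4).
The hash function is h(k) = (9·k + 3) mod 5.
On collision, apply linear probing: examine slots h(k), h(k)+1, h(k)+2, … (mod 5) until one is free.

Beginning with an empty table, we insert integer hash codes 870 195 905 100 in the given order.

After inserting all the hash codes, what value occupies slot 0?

905

Insert 870: h=3, slot 3 empty => index 3.
Insert 195: h=3, slot 3 occupied => index 4.
Insert 905: h=3, slots 3,4 occupied => index 0.
Insert 100: h=3, slots 3,4,0 occupied => index 1.
Table: [905, 100, ., 870, 195]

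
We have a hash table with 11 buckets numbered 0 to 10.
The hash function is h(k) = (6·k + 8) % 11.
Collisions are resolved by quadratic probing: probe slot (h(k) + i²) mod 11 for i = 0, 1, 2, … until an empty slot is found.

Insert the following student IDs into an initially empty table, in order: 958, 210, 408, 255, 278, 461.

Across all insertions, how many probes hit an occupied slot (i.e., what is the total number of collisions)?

4

Insert 958: h=3, slot 3 empty -> index 3.
Insert 210: h=3, slot 3 occupied -> index 4.
Insert 408: h=3, slots 3,4 occupied -> index 7.
Insert 255: h=9, slot 9 empty -> index 9.
Insert 278: h=4, slot 4 occupied -> index 5.
Insert 461: h=2, slot 2 empty -> index 2.
Table: [_, _, 461, 958, 210, 278, _, 408, _, 255, _]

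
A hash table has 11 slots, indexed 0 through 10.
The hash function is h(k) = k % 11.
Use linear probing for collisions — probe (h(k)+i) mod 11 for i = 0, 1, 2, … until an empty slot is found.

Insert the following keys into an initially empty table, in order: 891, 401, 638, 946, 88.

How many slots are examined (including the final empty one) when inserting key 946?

Insert 891: h=0, slot 0 empty -> index 0.
Insert 401: h=5, slot 5 empty -> index 5.
Insert 638: h=0, slot 0 occupied -> index 1.
Insert 946: h=0, slots 0,1 occupied -> index 2.
Insert 88: h=0, slots 0,1,2 occupied -> index 3.
Table: [891, 638, 946, 88, ∅, 401, ∅, ∅, ∅, ∅, ∅]

3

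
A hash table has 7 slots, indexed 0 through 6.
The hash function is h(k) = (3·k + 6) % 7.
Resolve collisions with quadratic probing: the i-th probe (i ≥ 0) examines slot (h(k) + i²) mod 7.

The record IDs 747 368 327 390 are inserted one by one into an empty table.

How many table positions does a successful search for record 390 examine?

4

747 hashes to 0; slot 0 is free => place at 0.
368 hashes to 4; slot 4 is free => place at 4.
327 hashes to 0; 0 taken => place at 1.
390 hashes to 0; 0,1,4 taken => place at 2.
Table: [747, 327, 390, —, 368, —, —]
Lookup 390: h=0, probe 0,1,4,2 → found at 2.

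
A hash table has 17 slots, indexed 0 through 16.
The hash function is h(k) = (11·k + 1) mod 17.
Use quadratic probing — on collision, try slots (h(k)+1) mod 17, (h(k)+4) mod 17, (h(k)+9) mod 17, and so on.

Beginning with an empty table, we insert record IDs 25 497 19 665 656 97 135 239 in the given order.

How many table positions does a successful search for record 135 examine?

2

25 hashes to 4; slot 4 is free -> place at 4.
497 hashes to 11; slot 11 is free -> place at 11.
19 hashes to 6; slot 6 is free -> place at 6.
665 hashes to 6; 6 taken -> place at 7.
656 hashes to 9; slot 9 is free -> place at 9.
97 hashes to 14; slot 14 is free -> place at 14.
135 hashes to 7; 7 taken -> place at 8.
239 hashes to 12; slot 12 is free -> place at 12.
Table: [-, -, -, -, 25, -, 19, 665, 135, 656, -, 497, 239, -, 97, -, -]
Lookup 135: h=7, probe 7,8 → found at 8.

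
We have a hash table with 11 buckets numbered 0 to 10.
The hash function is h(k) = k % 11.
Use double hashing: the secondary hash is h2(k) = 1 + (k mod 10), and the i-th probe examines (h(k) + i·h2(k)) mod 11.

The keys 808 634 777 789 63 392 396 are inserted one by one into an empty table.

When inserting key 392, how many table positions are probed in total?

808 hashes to 5; slot 5 is free -> place at 5.
634 hashes to 7; slot 7 is free -> place at 7.
777 hashes to 7, h2=8; 7 taken -> place at 4.
789 hashes to 8; slot 8 is free -> place at 8.
63 hashes to 8, h2=4; 8 taken -> place at 1.
392 hashes to 7, h2=3; 7 taken -> place at 10.
396 hashes to 0; slot 0 is free -> place at 0.
Table: [396, 63, _, _, 777, 808, _, 634, 789, _, 392]

2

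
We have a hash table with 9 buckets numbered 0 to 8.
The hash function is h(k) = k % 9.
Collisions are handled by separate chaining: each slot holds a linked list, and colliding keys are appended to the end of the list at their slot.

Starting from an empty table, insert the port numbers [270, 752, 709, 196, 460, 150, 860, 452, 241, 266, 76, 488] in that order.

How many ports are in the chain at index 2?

2

Insert 270: h=0, bucket 0 empty -> new chain.
Insert 752: h=5, bucket 5 empty -> new chain.
Insert 709: h=7, bucket 7 empty -> new chain.
Insert 196: h=7, bucket 7 nonempty -> append to chain.
Insert 460: h=1, bucket 1 empty -> new chain.
Insert 150: h=6, bucket 6 empty -> new chain.
Insert 860: h=5, bucket 5 nonempty -> append to chain.
Insert 452: h=2, bucket 2 empty -> new chain.
Insert 241: h=7, bucket 7 nonempty -> append to chain.
Insert 266: h=5, bucket 5 nonempty -> append to chain.
Insert 76: h=4, bucket 4 empty -> new chain.
Insert 488: h=2, bucket 2 nonempty -> append to chain.
Final buckets:
0: 270
1: 460
2: 452 -> 488
3: ∅
4: 76
5: 752 -> 860 -> 266
6: 150
7: 709 -> 196 -> 241
8: ∅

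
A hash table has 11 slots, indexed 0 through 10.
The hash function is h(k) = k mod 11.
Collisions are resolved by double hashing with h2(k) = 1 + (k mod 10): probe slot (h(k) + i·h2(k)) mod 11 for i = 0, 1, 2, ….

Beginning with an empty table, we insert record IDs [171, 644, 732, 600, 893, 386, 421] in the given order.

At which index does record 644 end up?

171: h=6 → slot 6
644: h=6, h2=5, probe 6,0 → slot 0
732: h=6, h2=3, probe 6,9 → slot 9
600: h=6, h2=1, probe 6,7 → slot 7
893: h=2 → slot 2
386: h=1 → slot 1
421: h=3 → slot 3
Table: [644, 386, 893, 421, _, _, 171, 600, _, 732, _]

0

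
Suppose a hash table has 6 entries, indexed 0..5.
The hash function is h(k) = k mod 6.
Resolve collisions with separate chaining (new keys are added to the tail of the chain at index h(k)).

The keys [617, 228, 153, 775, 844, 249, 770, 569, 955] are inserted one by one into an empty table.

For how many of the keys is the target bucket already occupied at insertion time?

617 → bucket 5
228 → bucket 0
153 → bucket 3
775 → bucket 1
844 → bucket 4
249 → bucket 3 (collision)
770 → bucket 2
569 → bucket 5 (collision)
955 → bucket 1 (collision)
Final buckets:
0: 228
1: 775 -> 955
2: 770
3: 153 -> 249
4: 844
5: 617 -> 569

3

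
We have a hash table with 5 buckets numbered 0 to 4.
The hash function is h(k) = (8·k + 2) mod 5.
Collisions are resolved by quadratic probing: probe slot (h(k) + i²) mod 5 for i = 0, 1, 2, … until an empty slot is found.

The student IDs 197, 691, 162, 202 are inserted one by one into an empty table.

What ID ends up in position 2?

202

Insert 197: h=3, slot 3 empty => index 3.
Insert 691: h=0, slot 0 empty => index 0.
Insert 162: h=3, slot 3 occupied => index 4.
Insert 202: h=3, slots 3,4 occupied => index 2.
Table: [691, —, 202, 197, 162]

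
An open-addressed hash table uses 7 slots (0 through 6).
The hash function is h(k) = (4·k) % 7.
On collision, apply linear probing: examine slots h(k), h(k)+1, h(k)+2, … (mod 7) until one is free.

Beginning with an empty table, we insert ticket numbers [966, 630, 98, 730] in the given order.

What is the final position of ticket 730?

3

966: h=0 => slot 0
630: h=0, probe 0,1 => slot 1
98: h=0, probe 0,1,2 => slot 2
730: h=1, probe 1,2,3 => slot 3
Table: [966, 630, 98, 730, _, _, _]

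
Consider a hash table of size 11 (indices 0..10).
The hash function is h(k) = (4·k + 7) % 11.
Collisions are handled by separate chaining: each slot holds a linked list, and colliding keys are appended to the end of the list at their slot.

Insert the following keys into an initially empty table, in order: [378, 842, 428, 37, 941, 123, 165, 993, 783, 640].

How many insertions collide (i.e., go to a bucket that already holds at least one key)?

Insert 378: h=1, bucket 1 empty -> new chain.
Insert 842: h=9, bucket 9 empty -> new chain.
Insert 428: h=3, bucket 3 empty -> new chain.
Insert 37: h=1, bucket 1 nonempty -> append to chain.
Insert 941: h=9, bucket 9 nonempty -> append to chain.
Insert 123: h=4, bucket 4 empty -> new chain.
Insert 165: h=7, bucket 7 empty -> new chain.
Insert 993: h=8, bucket 8 empty -> new chain.
Insert 783: h=4, bucket 4 nonempty -> append to chain.
Insert 640: h=4, bucket 4 nonempty -> append to chain.
Final buckets:
0: .
1: 378 -> 37
2: .
3: 428
4: 123 -> 783 -> 640
5: .
6: .
7: 165
8: 993
9: 842 -> 941
10: .

4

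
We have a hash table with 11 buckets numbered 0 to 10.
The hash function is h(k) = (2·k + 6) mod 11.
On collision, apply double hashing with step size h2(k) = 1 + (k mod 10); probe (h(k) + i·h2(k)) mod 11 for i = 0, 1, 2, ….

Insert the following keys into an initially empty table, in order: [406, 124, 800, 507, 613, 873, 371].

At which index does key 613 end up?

406 hashes to 4; slot 4 is free => place at 4.
124 hashes to 1; slot 1 is free => place at 1.
800 hashes to 0; slot 0 is free => place at 0.
507 hashes to 8; slot 8 is free => place at 8.
613 hashes to 0, h2=4; 0,4,8,1 taken => place at 5.
873 hashes to 3; slot 3 is free => place at 3.
371 hashes to 0, h2=2; 0 taken => place at 2.
Table: [800, 124, 371, 873, 406, 613, —, —, 507, —, —]

5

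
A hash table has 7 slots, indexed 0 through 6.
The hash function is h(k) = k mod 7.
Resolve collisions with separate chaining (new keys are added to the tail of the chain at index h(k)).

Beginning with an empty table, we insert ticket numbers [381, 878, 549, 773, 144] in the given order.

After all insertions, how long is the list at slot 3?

4

381 → bucket 3
878 → bucket 3 (collision)
549 → bucket 3 (collision)
773 → bucket 3 (collision)
144 → bucket 4
Final buckets:
0: —
1: —
2: —
3: 381 -> 878 -> 549 -> 773
4: 144
5: —
6: —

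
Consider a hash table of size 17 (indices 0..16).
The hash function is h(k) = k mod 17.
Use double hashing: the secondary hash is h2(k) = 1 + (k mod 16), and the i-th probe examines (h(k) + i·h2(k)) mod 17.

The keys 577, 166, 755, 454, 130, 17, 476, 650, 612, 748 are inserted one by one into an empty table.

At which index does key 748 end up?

1

577 hashes to 16; slot 16 is free → place at 16.
166 hashes to 13; slot 13 is free → place at 13.
755 hashes to 7; slot 7 is free → place at 7.
454 hashes to 12; slot 12 is free → place at 12.
130 hashes to 11; slot 11 is free → place at 11.
17 hashes to 0; slot 0 is free → place at 0.
476 hashes to 0, h2=13; 0,13 taken → place at 9.
650 hashes to 4; slot 4 is free → place at 4.
612 hashes to 0, h2=5; 0 taken → place at 5.
748 hashes to 0, h2=13; 0,13,9,5 taken → place at 1.
Table: [17, 748, —, —, 650, 612, —, 755, —, 476, —, 130, 454, 166, —, —, 577]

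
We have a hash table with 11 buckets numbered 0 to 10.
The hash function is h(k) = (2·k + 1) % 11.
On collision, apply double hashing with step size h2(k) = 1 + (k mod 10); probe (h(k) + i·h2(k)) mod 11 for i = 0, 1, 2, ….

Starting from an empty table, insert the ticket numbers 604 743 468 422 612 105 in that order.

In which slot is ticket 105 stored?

604: h=10 => slot 10
743: h=2 => slot 2
468: h=2, h2=9, probe 2,0 => slot 0
422: h=9 => slot 9
612: h=4 => slot 4
105: h=2, h2=6, probe 2,8 => slot 8
Table: [468, ∅, 743, ∅, 612, ∅, ∅, ∅, 105, 422, 604]

8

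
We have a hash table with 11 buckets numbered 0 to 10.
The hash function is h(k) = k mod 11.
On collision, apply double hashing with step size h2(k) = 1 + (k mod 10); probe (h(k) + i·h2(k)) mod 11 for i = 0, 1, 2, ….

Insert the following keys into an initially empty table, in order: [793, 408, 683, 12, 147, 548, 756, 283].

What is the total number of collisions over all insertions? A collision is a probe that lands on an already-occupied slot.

10

793: h=1 => slot 1
408: h=1, h2=9, probe 1,10 => slot 10
683: h=1, h2=4, probe 1,5 => slot 5
12: h=1, h2=3, probe 1,4 => slot 4
147: h=4, h2=8, probe 4,1,9 => slot 9
548: h=9, h2=9, probe 9,7 => slot 7
756: h=8 => slot 8
283: h=8, h2=4, probe 8,1,5,9,2 => slot 2
Table: [—, 793, 283, —, 12, 683, —, 548, 756, 147, 408]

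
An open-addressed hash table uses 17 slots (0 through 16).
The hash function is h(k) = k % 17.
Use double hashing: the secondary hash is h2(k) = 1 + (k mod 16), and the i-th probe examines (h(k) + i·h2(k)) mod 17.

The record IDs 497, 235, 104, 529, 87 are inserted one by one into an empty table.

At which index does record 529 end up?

6

497 hashes to 4; slot 4 is free -> place at 4.
235 hashes to 14; slot 14 is free -> place at 14.
104 hashes to 2; slot 2 is free -> place at 2.
529 hashes to 2, h2=2; 2,4 taken -> place at 6.
87 hashes to 2, h2=8; 2 taken -> place at 10.
Table: [—, —, 104, —, 497, —, 529, —, —, —, 87, —, —, —, 235, —, —]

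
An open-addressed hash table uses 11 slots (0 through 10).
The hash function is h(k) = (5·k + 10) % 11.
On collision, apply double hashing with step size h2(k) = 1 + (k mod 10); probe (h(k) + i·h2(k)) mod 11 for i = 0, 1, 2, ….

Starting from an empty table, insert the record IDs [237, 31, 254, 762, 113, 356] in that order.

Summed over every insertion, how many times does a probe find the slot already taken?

237 hashes to 7; slot 7 is free → place at 7.
31 hashes to 0; slot 0 is free → place at 0.
254 hashes to 4; slot 4 is free → place at 4.
762 hashes to 3; slot 3 is free → place at 3.
113 hashes to 3, h2=4; 3,7,0,4 taken → place at 8.
356 hashes to 8, h2=7; 8,4,0,7,3 taken → place at 10.
Table: [31, —, —, 762, 254, —, —, 237, 113, —, 356]

9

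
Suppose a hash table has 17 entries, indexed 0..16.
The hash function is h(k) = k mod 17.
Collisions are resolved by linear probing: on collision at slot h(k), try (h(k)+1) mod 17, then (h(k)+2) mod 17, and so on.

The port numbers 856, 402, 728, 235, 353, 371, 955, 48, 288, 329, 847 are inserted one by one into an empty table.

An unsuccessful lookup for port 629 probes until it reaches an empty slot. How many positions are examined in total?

856 hashes to 6; slot 6 is free → place at 6.
402 hashes to 11; slot 11 is free → place at 11.
728 hashes to 14; slot 14 is free → place at 14.
235 hashes to 14; 14 taken → place at 15.
353 hashes to 13; slot 13 is free → place at 13.
371 hashes to 14; 14,15 taken → place at 16.
955 hashes to 3; slot 3 is free → place at 3.
48 hashes to 14; 14,15,16 taken → place at 0.
288 hashes to 16; 16,0 taken → place at 1.
329 hashes to 6; 6 taken → place at 7.
847 hashes to 14; 14,15,16,0,1 taken → place at 2.
Table: [48, 288, 847, 955, -, -, 856, 329, -, -, -, 402, -, 353, 728, 235, 371]
Lookup 629: h=0, probe 0,1,2,3,4 → slot 4 empty, not found.

5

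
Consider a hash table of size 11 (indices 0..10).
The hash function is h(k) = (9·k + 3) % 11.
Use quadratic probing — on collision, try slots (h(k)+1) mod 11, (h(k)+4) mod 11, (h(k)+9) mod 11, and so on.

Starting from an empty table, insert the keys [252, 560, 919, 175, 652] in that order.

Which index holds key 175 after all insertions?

252 hashes to 5; slot 5 is free => place at 5.
560 hashes to 5; 5 taken => place at 6.
919 hashes to 2; slot 2 is free => place at 2.
175 hashes to 5; 5,6 taken => place at 9.
652 hashes to 8; slot 8 is free => place at 8.
Table: [—, —, 919, —, —, 252, 560, —, 652, 175, —]

9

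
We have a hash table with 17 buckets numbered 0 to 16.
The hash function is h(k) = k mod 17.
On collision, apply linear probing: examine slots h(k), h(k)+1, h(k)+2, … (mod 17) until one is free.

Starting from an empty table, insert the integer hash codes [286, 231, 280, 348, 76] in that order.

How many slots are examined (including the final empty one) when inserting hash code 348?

2

286 hashes to 14; slot 14 is free => place at 14.
231 hashes to 10; slot 10 is free => place at 10.
280 hashes to 8; slot 8 is free => place at 8.
348 hashes to 8; 8 taken => place at 9.
76 hashes to 8; 8,9,10 taken => place at 11.
Table: [∅, ∅, ∅, ∅, ∅, ∅, ∅, ∅, 280, 348, 231, 76, ∅, ∅, 286, ∅, ∅]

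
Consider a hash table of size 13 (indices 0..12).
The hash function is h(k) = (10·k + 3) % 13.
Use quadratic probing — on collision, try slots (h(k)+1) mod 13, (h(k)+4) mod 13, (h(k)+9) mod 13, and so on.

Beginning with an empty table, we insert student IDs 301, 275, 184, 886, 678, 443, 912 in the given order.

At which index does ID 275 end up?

11

301: h=10 -> slot 10
275: h=10, probe 10,11 -> slot 11
184: h=10, probe 10,11,1 -> slot 1
886: h=10, probe 10,11,1,6 -> slot 6
678: h=10, probe 10,11,1,6,0 -> slot 0
443: h=0, probe 0,1,4 -> slot 4
912: h=10, probe 10,11,1,6,0,9 -> slot 9
Table: [678, 184, ., ., 443, ., 886, ., ., 912, 301, 275, .]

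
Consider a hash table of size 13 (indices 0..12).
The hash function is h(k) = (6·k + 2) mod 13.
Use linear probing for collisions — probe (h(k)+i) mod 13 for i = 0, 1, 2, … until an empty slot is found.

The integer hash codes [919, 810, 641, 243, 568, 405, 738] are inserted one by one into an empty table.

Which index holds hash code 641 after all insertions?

919: h=4 → slot 4
810: h=0 → slot 0
641: h=0, probe 0,1 → slot 1
243: h=4, probe 4,5 → slot 5
568: h=4, probe 4,5,6 → slot 6
405: h=1, probe 1,2 → slot 2
738: h=10 → slot 10
Table: [810, 641, 405, _, 919, 243, 568, _, _, _, 738, _, _]

1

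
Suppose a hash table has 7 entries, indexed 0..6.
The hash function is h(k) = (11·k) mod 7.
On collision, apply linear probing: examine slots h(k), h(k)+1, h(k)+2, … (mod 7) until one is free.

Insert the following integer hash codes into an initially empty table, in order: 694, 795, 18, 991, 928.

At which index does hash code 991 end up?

Insert 694: h=4, slot 4 empty -> index 4.
Insert 795: h=2, slot 2 empty -> index 2.
Insert 18: h=2, slot 2 occupied -> index 3.
Insert 991: h=2, slots 2,3,4 occupied -> index 5.
Insert 928: h=2, slots 2,3,4,5 occupied -> index 6.
Table: [_, _, 795, 18, 694, 991, 928]

5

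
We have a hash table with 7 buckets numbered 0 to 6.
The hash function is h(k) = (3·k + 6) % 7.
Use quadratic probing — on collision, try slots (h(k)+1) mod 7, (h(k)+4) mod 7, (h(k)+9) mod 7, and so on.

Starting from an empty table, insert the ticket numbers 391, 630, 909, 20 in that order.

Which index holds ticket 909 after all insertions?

391: h=3 -> slot 3
630: h=6 -> slot 6
909: h=3, probe 3,4 -> slot 4
20: h=3, probe 3,4,0 -> slot 0
Table: [20, ∅, ∅, 391, 909, ∅, 630]

4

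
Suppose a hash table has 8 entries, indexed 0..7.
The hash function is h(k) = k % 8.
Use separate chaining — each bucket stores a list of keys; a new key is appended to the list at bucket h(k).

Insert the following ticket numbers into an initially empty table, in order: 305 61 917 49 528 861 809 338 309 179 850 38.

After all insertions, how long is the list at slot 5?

305 -> bucket 1
61 -> bucket 5
917 -> bucket 5 (collision)
49 -> bucket 1 (collision)
528 -> bucket 0
861 -> bucket 5 (collision)
809 -> bucket 1 (collision)
338 -> bucket 2
309 -> bucket 5 (collision)
179 -> bucket 3
850 -> bucket 2 (collision)
38 -> bucket 6
Final buckets:
0: 528
1: 305 -> 49 -> 809
2: 338 -> 850
3: 179
4: _
5: 61 -> 917 -> 861 -> 309
6: 38
7: _

4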